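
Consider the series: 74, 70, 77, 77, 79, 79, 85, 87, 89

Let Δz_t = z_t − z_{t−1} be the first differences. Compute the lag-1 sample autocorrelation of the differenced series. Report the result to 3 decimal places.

First differences Δz: -4, 7, 0, 2, 0, 6, 2, 2
Mean of differences = 1.8750
Numerator Σ(Δz_t−Δz̄)(Δz_{t+1}−Δz̄) = -47.3906
Denominator Σ(Δz_t−Δz̄)² = 84.8750
r_1(Δz) = -47.3906 / 84.8750 = -0.558

-0.558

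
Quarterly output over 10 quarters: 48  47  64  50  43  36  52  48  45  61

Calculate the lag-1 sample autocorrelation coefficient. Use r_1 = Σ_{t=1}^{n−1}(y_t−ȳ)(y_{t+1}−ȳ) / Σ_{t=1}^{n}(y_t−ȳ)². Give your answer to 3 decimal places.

-0.040

Mean ȳ = (48 + 47 + 64 + 50 + 43 + 36 + 52 + 48 + 45 + 61)/10 = 49.4000
Numerator Σ_{t=1}^{9}(y_t−ȳ)(y_{t+1}−ȳ) = -24.3600
Denominator Σ(y_t−ȳ)² = 604.4000
r_1 = -24.3600 / 604.4000 = -0.040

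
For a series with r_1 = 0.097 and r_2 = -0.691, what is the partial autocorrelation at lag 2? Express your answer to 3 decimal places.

-0.707

φ_{22} = (r_2 − r_1²) / (1 − r_1²)
r_1² = (0.097)² = 0.009409
Numerator = -0.691 − 0.0094 = -0.7004; denominator = 1 − 0.0094 = 0.9906
φ_{22} = -0.7004 / 0.9906 = -0.707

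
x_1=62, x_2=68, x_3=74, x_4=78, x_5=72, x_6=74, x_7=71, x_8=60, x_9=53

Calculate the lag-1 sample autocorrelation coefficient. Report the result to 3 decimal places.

0.456

Mean x̄ = (62 + 68 + 74 + 78 + 72 + 74 + 71 + 60 + 53)/9 = 68.0000
Numerator Σ_{t=1}^{8}(x_t−x̄)(x_{t+1}−x̄) = 238.0000
Denominator Σ(x_t−x̄)² = 522.0000
r_1 = 238.0000 / 522.0000 = 0.456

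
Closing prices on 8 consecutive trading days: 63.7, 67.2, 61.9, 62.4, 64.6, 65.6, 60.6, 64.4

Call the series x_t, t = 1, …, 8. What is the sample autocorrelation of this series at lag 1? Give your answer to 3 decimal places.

Mean x̄ = (63.7 + 67.2 + 61.9 + 62.4 + 64.6 + 65.6 + 60.6 + 64.4)/8 = 63.8000
Numerator Σ_{t=1}^{7}(x_t−x̄)(x_{t+1}−x̄) = -11.5000
Denominator Σ(x_t−x̄)² = 31.6200
r_1 = -11.5000 / 31.6200 = -0.364

-0.364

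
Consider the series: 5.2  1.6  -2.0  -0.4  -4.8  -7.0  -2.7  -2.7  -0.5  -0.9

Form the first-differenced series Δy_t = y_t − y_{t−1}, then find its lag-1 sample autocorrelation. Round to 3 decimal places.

First differences Δy: -3.6, -3.6, 1.6, -4.4, -2.2, 4.3, 0.0, 2.2, -0.4
Mean of differences = -0.6778
Numerator Σ(Δy_t−Δȳ)(Δy_{t+1}−Δȳ) = -2.3827
Denominator Σ(Δy_t−Δȳ)² = 72.0356
r_1(Δy) = -2.3827 / 72.0356 = -0.033

-0.033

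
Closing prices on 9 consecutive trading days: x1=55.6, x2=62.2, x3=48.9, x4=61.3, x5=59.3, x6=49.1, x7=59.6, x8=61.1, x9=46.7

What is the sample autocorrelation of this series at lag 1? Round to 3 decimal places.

Mean x̄ = (55.6 + 62.2 + 48.9 + 61.3 + 59.3 + 49.1 + 59.6 + 61.1 + 46.7)/9 = 55.9778
Numerator Σ_{t=1}^{8}(x_t−x̄)(x_{t+1}−x̄) = -143.1094
Denominator Σ(x_t−x̄)² = 301.0556
r_1 = -143.1094 / 301.0556 = -0.475

-0.475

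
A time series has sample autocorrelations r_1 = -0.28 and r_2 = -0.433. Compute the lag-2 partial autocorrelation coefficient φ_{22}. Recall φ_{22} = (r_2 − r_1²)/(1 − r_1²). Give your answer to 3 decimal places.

φ_{22} = (r_2 − r_1²) / (1 − r_1²)
r_1² = (-0.28)² = 0.0784
Numerator = -0.433 − 0.0784 = -0.5114; denominator = 1 − 0.0784 = 0.9216
φ_{22} = -0.5114 / 0.9216 = -0.555

-0.555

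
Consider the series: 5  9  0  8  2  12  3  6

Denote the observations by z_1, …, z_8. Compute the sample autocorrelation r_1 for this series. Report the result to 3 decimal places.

-0.764

Mean z̄ = (5 + 9 + 0 + 8 + 2 + 12 + 3 + 6)/8 = 5.6250
Deviations from mean: -0.6250, 3.3750, -5.6250, 2.3750, -3.6250, 6.3750, -2.6250, 0.3750
Σ(z_t−z̄)(z_{t+1}−z̄) = (-2.1094) + (-18.9844) + (-13.3594) + (-8.6094) + (-23.1094) + (-16.7344) + (-0.9844) = -83.8906
Denominator Σ(z_t−z̄)² = 109.8750
r_1 = -83.8906 / 109.8750 = -0.764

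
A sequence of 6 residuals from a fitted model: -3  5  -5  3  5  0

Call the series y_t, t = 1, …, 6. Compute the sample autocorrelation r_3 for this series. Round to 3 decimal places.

0.157

Mean ȳ = (-3 + 5 − 5 + 3 + 5 + 0)/6 = 0.8333
Deviations from mean: -3.8333, 4.1667, -5.8333, 2.1667, 4.1667, -0.8333
Numerator Σ_{t=1}^{3}(y_t−ȳ)(y_{t+3}−ȳ) = 13.9167
Denominator Σ(y_t−ȳ)² = 88.8333
r_3 = 13.9167 / 88.8333 = 0.157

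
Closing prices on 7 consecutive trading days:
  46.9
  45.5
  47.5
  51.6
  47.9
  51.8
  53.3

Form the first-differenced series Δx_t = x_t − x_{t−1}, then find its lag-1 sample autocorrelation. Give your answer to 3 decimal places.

First differences Δx: -1.4, 2.0, 4.1, -3.7, 3.9, 1.5
Mean of differences = 1.0667
Numerator Σ(Δx_t−Δx̄)(Δx_{t+1}−Δx̄) = -26.2078
Denominator Σ(Δx_t−Δx̄)² = 47.0933
r_1(Δx) = -26.2078 / 47.0933 = -0.557

-0.557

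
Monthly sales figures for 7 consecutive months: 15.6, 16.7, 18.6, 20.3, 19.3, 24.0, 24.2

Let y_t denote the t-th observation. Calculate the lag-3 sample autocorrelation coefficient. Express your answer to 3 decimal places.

Mean ȳ = (15.6 + 16.7 + 18.6 + 20.3 + 19.3 + 24.0 + 24.2)/7 = 19.8143
Deviations from mean: -4.2143, -3.1143, -1.2143, 0.4857, -0.5143, 4.1857, 4.3857
Numerator Σ_{t=1}^{4}(y_t−ȳ)(y_{t+3}−ȳ) = -3.3978
Denominator Σ(y_t−ȳ)² = 66.1886
r_3 = -3.3978 / 66.1886 = -0.051

-0.051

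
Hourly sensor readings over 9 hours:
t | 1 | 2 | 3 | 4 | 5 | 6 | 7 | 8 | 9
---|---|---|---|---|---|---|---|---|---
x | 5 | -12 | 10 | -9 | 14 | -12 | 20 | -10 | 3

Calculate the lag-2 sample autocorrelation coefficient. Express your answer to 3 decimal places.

Mean x̄ = (5 − 12 + 10 − 9 + 14 − 12 + 20 − 10 + 3)/9 = 1.0000
Σ(x_t−x̄)(x_{t+2}−x̄) = (36.0000) + (130.0000) + (117.0000) + (130.0000) + (247.0000) + (143.0000) + (38.0000) = 841.0000
Denominator Σ(x_t−x̄)² = 1190.0000
r_2 = 841.0000 / 1190.0000 = 0.707

0.707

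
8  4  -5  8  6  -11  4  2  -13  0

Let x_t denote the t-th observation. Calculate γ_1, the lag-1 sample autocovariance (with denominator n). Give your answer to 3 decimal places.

Mean x̄ = (8 + 4 − 5 + 8 + 6 − 11 + 4 + 2 − 13 + 0)/10 = 0.3000
Σ_{t=1}^{9}(x_t−x̄)(x_{t+1}−x̄) = -106.5900
γ_1 = -106.5900 / 10 = -10.659

-10.659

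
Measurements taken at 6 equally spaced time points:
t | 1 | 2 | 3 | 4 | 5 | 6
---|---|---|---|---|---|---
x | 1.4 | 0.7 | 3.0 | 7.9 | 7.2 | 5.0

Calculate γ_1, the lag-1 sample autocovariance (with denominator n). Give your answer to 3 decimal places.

3.843

Mean x̄ = (1.4 + 0.7 + 3.0 + 7.9 + 7.2 + 5.0)/6 = 4.2000
Deviations: -2.8000, -3.5000, -1.2000, 3.7000, 3.0000, 0.8000
Σ_{t=1}^{5}(x_t−x̄)(x_{t+1}−x̄) = 23.0600
γ_1 = 23.0600 / 6 = 3.843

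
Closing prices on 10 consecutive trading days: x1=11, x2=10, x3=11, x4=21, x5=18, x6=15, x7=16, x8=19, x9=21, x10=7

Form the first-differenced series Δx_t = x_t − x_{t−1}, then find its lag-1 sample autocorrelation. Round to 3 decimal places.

-0.089

First differences Δx: -1, 1, 10, -3, -3, 1, 3, 2, -14
Mean of differences = -0.4444
Numerator Σ(Δx_t−Δx̄)(Δx_{t+1}−Δx̄) = -29.3086
Denominator Σ(Δx_t−Δx̄)² = 328.2222
r_1(Δx) = -29.3086 / 328.2222 = -0.089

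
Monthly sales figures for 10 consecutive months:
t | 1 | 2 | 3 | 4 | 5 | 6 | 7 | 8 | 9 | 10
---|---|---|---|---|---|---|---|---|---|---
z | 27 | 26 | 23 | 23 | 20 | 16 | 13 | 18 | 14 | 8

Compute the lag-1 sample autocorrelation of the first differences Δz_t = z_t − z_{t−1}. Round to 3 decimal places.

First differences Δz: -1, -3, 0, -3, -4, -3, 5, -4, -6
Mean of differences = -2.1111
Numerator Σ(Δz_t−Δz̄)(Δz_{t+1}−Δz̄) = -13.7901
Denominator Σ(Δz_t−Δz̄)² = 80.8889
r_1(Δz) = -13.7901 / 80.8889 = -0.170

-0.170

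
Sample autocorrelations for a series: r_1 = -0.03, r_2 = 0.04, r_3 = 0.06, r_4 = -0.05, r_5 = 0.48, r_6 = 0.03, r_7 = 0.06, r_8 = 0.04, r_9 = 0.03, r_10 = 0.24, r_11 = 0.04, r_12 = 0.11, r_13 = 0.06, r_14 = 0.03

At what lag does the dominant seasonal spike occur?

The largest autocorrelation is r_5 = 0.48, with a weaker echo at lag 10 (0.24); the remaining lags stay at or below 0.11.
The dominant spike at lag 5 indicates a seasonal period of 5.

5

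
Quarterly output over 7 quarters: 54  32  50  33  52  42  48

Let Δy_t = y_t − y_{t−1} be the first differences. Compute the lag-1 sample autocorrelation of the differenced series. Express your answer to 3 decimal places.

First differences Δy: -22, 18, -17, 19, -10, 6
Mean of differences = -1.0000
Numerator Σ(Δy_t−Δȳ)(Δy_{t+1}−Δȳ) = -1266.0000
Denominator Σ(Δy_t−Δȳ)² = 1588.0000
r_1(Δy) = -1266.0000 / 1588.0000 = -0.797

-0.797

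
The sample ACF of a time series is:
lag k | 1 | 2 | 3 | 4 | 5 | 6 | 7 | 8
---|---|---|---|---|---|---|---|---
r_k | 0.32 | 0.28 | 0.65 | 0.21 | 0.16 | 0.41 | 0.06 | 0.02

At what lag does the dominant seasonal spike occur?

The largest autocorrelation is r_3 = 0.65, with a weaker echo at lag 6 (0.41); the remaining lags stay at or below 0.32. The elevated value at lag 1 (0.32), dropping to 0.28 at lag 2, reflects decaying short-term dependence rather than seasonality.
The dominant spike at lag 3 indicates a seasonal period of 3.

3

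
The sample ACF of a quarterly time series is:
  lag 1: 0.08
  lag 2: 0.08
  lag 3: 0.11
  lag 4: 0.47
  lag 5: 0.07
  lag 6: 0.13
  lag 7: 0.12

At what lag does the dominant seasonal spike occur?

4

The largest autocorrelation is r_4 = 0.47; the remaining lags stay at or below 0.13.
The dominant spike at lag 4 indicates a seasonal period of 4.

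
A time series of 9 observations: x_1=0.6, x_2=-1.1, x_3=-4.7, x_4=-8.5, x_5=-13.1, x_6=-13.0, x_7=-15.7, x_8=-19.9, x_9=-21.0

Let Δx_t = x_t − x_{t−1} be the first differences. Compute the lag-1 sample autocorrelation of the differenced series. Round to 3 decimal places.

First differences Δx: -1.7, -3.6, -3.8, -4.6, 0.1, -2.7, -4.2, -1.1
Mean of differences = -2.7000
Numerator Σ(Δx_t−Δx̄)(Δx_{t+1}−Δx̄) = -5.5400
Denominator Σ(Δx_t−Δx̄)² = 19.2800
r_1(Δx) = -5.5400 / 19.2800 = -0.287

-0.287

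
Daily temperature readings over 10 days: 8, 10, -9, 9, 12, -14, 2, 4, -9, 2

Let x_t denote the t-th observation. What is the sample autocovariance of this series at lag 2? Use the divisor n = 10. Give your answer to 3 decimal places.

Mean x̄ = (8 + 10 − 9 + 9 + 12 − 14 + 2 + 4 − 9 + 2)/10 = 1.5000
Σ_{t=1}^{8}(x_t−x̄)(x_{t+2}−x̄) = -268.5000
γ_2 = -268.5000 / 10 = -26.850

-26.850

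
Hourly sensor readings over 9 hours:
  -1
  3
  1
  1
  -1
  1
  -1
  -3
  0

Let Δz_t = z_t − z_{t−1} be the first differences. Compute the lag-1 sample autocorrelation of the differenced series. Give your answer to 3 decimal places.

First differences Δz: 4, -2, 0, -2, 2, -2, -2, 3
Mean of differences = 0.1250
Numerator Σ(Δz_t−Δz̄)(Δz_{t+1}−Δz̄) = -17.2656
Denominator Σ(Δz_t−Δz̄)² = 44.8750
r_1(Δz) = -17.2656 / 44.8750 = -0.385

-0.385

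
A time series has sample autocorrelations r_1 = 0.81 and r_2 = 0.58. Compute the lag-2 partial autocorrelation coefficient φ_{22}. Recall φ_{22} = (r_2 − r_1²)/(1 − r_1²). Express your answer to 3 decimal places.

φ_{22} = (r_2 − r_1²) / (1 − r_1²)
r_1² = (0.81)² = 0.6561
Numerator = 0.58 − 0.6561 = -0.0761; denominator = 1 − 0.6561 = 0.3439
φ_{22} = -0.0761 / 0.3439 = -0.221

-0.221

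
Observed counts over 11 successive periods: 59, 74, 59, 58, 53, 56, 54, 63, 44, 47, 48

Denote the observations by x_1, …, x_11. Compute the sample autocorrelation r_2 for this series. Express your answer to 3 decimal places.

0.141

Mean x̄ = (59 + 74 + 59 + 58 + 53 + 56 + 54 + 63 + 44 + 47 + 48)/11 = 55.9091
Numerator Σ_{t=1}^{9}(x_t−x̄)(x_{t+2}−x̄) = 98.5289
Denominator Σ(x_t−x̄)² = 696.9091
r_2 = 98.5289 / 696.9091 = 0.141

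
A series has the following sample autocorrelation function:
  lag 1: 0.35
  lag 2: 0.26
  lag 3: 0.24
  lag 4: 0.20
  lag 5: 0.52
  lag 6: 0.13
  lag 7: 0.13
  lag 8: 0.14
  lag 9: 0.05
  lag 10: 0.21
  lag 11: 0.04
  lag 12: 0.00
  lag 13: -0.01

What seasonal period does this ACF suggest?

The largest autocorrelation is r_5 = 0.52; the remaining lags stay at or below 0.35. The elevated value at lag 1 (0.35), dropping to 0.26 at lag 2, reflects decaying short-term dependence rather than seasonality.
The dominant spike at lag 5 indicates a seasonal period of 5.

5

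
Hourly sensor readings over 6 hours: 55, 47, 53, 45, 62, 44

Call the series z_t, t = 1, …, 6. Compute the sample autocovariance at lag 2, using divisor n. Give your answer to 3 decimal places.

Mean z̄ = (55 + 47 + 53 + 45 + 62 + 44)/6 = 51.0000
Σ_{t=1}^{4}(z_t−z̄)(z_{t+2}−z̄) = 96.0000
γ_2 = 96.0000 / 6 = 16.000

16.000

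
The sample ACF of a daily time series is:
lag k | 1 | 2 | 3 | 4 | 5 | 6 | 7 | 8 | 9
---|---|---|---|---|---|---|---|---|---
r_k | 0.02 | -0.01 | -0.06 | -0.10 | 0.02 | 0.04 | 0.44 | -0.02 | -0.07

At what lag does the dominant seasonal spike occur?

7

The largest autocorrelation is r_7 = 0.44; the remaining lags stay at or below 0.04.
The dominant spike at lag 7 indicates a seasonal period of 7.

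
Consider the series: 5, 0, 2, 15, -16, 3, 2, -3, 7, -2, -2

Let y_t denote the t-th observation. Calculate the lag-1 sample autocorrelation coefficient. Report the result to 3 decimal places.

-0.516

Mean ȳ = (5 + 0 + 2 + 15 − 16 + 3 + 2 − 3 + 7 − 2 − 2)/11 = 1.0000
Numerator Σ_{t=1}^{10}(y_t−ȳ)(y_{t+1}−ȳ) = -298.0000
Denominator Σ(y_t−ȳ)² = 578.0000
r_1 = -298.0000 / 578.0000 = -0.516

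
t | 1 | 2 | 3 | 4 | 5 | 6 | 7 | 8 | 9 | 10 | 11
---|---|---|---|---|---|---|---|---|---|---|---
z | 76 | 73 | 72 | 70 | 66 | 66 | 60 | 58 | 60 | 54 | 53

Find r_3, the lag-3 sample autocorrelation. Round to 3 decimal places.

0.270

Mean z̄ = (76 + 73 + 72 + 70 + 66 + 66 + 60 + 58 + 60 + 54 + 53)/11 = 64.3636
Numerator Σ_{t=1}^{8}(z_t−z̄)(z_{t+3}−z̄) = 167.6033
Denominator Σ(z_t−z̄)² = 620.5455
r_3 = 167.6033 / 620.5455 = 0.270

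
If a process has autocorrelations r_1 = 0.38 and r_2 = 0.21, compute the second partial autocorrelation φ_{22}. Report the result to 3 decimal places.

φ_{22} = (r_2 − r_1²) / (1 − r_1²)
r_1² = (0.38)² = 0.1444
Numerator = 0.21 − 0.1444 = 0.0656; denominator = 1 − 0.1444 = 0.8556
φ_{22} = 0.0656 / 0.8556 = 0.077

0.077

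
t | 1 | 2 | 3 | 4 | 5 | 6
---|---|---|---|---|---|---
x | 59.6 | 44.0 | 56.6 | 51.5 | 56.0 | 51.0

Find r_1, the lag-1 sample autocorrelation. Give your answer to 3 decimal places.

Mean x̄ = (59.6 + 44.0 + 56.6 + 51.5 + 56.0 + 51.0)/6 = 53.1167
Deviations from mean: 6.4833, -9.1167, 3.4833, -1.6167, 2.8833, -2.1167
Σ(x_t−x̄)(x_{t+1}−x̄) = (-59.1064) + (-31.7564) + (-5.6314) + (-4.6614) + (-6.1031) = -107.2586
Denominator Σ(x_t−x̄)² = 152.6883
r_1 = -107.2586 / 152.6883 = -0.702

-0.702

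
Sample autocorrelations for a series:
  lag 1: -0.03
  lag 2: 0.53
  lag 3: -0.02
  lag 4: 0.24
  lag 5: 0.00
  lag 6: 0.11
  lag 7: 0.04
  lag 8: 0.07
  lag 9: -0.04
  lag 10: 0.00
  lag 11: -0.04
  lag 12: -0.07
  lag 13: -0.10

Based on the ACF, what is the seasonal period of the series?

The largest autocorrelation is r_2 = 0.53, with a weaker echo at lag 4 (0.24); the remaining lags stay at or below 0.11.
The dominant spike at lag 2 indicates a seasonal period of 2.

2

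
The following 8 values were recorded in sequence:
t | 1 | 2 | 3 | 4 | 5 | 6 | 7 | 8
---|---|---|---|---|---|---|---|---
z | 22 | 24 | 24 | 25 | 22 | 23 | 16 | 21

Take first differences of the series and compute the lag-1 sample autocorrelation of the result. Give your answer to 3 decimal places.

First differences Δz: 2, 0, 1, -3, 1, -7, 5
Mean of differences = -0.1429
Numerator Σ(Δz_t−Δz̄)(Δz_{t+1}−Δz̄) = -49.1633
Denominator Σ(Δz_t−Δz̄)² = 88.8571
r_1(Δz) = -49.1633 / 88.8571 = -0.553

-0.553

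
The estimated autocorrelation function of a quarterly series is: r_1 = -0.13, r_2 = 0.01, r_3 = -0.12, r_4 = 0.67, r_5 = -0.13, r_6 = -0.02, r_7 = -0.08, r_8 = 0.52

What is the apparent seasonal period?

The largest autocorrelation is r_4 = 0.67, with a weaker echo at lag 8 (0.52); the remaining lags stay at or below 0.01.
The dominant spike at lag 4 indicates a seasonal period of 4.

4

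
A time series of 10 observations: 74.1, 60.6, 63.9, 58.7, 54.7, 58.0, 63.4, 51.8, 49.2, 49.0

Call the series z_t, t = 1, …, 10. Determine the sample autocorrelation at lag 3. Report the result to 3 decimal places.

-0.043

Mean z̄ = (74.1 + 60.6 + 63.9 + 58.7 + 54.7 + 58.0 + 63.4 + 51.8 + 49.2 + 49.0)/10 = 58.3400
Σ(z_t−z̄)(z_{t+3}−z̄) = (5.6736) + (-8.2264) + (-1.8904) + (1.8216) + (23.8056) + (3.1076) + (-47.2604) = -22.9688
Denominator Σ(z_t−z̄)² = 537.0440
r_3 = -22.9688 / 537.0440 = -0.043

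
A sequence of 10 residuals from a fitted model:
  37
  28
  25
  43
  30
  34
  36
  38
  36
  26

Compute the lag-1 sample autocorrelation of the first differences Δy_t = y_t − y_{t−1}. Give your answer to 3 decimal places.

First differences Δy: -9, -3, 18, -13, 4, 2, 2, -2, -10
Mean of differences = -1.2222
Numerator Σ(Δy_t−Δȳ)(Δy_{t+1}−Δȳ) = -276.7160
Denominator Σ(Δy_t−Δȳ)² = 697.5556
r_1(Δy) = -276.7160 / 697.5556 = -0.397

-0.397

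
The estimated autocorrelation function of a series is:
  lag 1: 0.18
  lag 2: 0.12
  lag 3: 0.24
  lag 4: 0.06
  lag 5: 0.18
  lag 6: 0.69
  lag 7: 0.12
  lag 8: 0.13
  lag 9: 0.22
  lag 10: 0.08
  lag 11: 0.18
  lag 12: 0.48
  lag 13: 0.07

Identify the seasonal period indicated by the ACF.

The largest autocorrelation is r_6 = 0.69, with a weaker echo at lag 12 (0.48); the remaining lags stay at or below 0.24.
The dominant spike at lag 6 indicates a seasonal period of 6.

6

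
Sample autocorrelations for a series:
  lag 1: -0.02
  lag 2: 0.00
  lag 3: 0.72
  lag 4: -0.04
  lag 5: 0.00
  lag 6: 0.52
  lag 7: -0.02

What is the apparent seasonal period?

The largest autocorrelation is r_3 = 0.72, with a weaker echo at lag 6 (0.52); the remaining lags stay at or below 0.00.
The dominant spike at lag 3 indicates a seasonal period of 3.

3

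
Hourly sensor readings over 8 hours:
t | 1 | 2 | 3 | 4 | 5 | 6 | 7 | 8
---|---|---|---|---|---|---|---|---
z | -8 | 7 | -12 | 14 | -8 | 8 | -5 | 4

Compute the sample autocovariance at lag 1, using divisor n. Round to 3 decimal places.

-68.000

Mean z̄ = (-8 + 7 − 12 + 14 − 8 + 8 − 5 + 4)/8 = 0.0000
Deviations: -8.0000, 7.0000, -12.0000, 14.0000, -8.0000, 8.0000, -5.0000, 4.0000
Σ_{t=1}^{7}(z_t−z̄)(z_{t+1}−z̄) = -544.0000
γ_1 = -544.0000 / 8 = -68.000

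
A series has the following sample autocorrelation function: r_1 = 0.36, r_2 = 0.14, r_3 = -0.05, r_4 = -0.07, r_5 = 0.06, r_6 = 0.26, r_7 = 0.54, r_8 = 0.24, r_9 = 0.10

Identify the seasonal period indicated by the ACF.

The largest autocorrelation is r_7 = 0.54; the remaining lags stay at or below 0.36. The elevated value at lag 1 (0.36), dropping to 0.14 at lag 2, reflects decaying short-term dependence rather than seasonality.
The dominant spike at lag 7 indicates a seasonal period of 7.

7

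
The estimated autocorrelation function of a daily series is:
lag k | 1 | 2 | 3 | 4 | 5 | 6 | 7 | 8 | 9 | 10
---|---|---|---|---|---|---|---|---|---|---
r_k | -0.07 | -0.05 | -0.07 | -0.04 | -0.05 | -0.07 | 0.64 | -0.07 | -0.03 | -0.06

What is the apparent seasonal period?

7

The largest autocorrelation is r_7 = 0.64; the remaining lags stay at or below -0.03.
The dominant spike at lag 7 indicates a seasonal period of 7.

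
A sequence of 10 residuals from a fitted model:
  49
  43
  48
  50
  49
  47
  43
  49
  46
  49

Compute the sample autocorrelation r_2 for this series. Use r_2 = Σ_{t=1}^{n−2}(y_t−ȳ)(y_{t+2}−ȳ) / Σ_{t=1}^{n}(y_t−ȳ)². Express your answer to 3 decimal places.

-0.161

Mean ȳ = (49 + 43 + 48 + 50 + 49 + 47 + 43 + 49 + 46 + 49)/10 = 47.3000
Numerator Σ_{t=1}^{8}(y_t−ȳ)(y_{t+2}−ȳ) = -9.3800
Denominator Σ(y_t−ȳ)² = 58.1000
r_2 = -9.3800 / 58.1000 = -0.161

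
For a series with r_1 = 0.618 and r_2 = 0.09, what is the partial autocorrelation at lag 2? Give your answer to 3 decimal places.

-0.472

φ_{22} = (r_2 − r_1²) / (1 − r_1²)
r_1² = (0.618)² = 0.381924
Numerator = 0.09 − 0.3819 = -0.2919; denominator = 1 − 0.3819 = 0.6181
φ_{22} = -0.2919 / 0.6181 = -0.472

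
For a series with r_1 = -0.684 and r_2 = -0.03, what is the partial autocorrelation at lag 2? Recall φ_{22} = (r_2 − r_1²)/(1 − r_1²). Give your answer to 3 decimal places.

-0.936

φ_{22} = (r_2 − r_1²) / (1 − r_1²)
r_1² = (-0.684)² = 0.467856
Numerator = -0.03 − 0.4679 = -0.4979; denominator = 1 − 0.4679 = 0.5321
φ_{22} = -0.4979 / 0.5321 = -0.936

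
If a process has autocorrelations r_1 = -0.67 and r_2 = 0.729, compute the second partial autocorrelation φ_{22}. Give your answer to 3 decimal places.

0.508

φ_{22} = (r_2 − r_1²) / (1 − r_1²)
r_1² = (-0.67)² = 0.4489
Numerator = 0.729 − 0.4489 = 0.2801; denominator = 1 − 0.4489 = 0.5511
φ_{22} = 0.2801 / 0.5511 = 0.508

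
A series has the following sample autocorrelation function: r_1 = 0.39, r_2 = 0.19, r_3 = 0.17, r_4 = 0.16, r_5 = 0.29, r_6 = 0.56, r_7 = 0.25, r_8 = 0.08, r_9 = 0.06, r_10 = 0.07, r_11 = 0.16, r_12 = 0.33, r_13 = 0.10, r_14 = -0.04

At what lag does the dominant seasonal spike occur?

6

The largest autocorrelation is r_6 = 0.56; the remaining lags stay at or below 0.39. The elevated value at lag 1 (0.39), dropping to 0.19 at lag 2, reflects decaying short-term dependence rather than seasonality.
The dominant spike at lag 6 indicates a seasonal period of 6.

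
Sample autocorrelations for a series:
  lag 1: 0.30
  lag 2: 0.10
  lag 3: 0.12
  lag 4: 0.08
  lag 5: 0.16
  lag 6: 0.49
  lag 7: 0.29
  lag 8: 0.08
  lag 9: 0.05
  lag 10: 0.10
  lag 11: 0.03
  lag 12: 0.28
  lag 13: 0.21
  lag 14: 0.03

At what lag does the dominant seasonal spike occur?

The largest autocorrelation is r_6 = 0.49; the remaining lags stay at or below 0.30. The elevated value at lag 1 (0.30), dropping to 0.10 at lag 2, reflects decaying short-term dependence rather than seasonality.
The dominant spike at lag 6 indicates a seasonal period of 6.

6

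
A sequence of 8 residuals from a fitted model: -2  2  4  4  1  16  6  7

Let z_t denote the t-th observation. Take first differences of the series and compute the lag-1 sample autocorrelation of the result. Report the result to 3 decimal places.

-0.593

First differences Δz: 4, 2, 0, -3, 15, -10, 1
Mean of differences = 1.2857
Numerator Σ(Δz_t−Δz̄)(Δz_{t+1}−Δz̄) = -203.7959
Denominator Σ(Δz_t−Δz̄)² = 343.4286
r_1(Δz) = -203.7959 / 343.4286 = -0.593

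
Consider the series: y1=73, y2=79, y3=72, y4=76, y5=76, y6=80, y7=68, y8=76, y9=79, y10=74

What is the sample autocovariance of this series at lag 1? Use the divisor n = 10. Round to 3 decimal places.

Mean ȳ = (73 + 79 + 72 + 76 + 76 + 80 + 68 + 76 + 79 + 74)/10 = 75.3000
Σ_{t=1}^{9}(y_t−ȳ)(y_{t+1}−ȳ) = -60.8900
γ_1 = -60.8900 / 10 = -6.089

-6.089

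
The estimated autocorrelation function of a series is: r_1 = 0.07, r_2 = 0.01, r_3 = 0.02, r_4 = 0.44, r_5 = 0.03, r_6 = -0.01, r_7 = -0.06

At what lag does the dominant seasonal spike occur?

The largest autocorrelation is r_4 = 0.44; the remaining lags stay at or below 0.07.
The dominant spike at lag 4 indicates a seasonal period of 4.

4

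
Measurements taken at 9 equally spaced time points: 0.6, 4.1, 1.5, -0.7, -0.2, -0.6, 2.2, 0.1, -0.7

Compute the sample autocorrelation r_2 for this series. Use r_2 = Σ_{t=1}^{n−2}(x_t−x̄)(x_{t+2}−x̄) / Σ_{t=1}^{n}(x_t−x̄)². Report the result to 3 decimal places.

Mean x̄ = (0.6 + 4.1 + 1.5 − 0.7 − 0.2 − 0.6 + 2.2 + 0.1 − 0.7)/9 = 0.7000
Numerator Σ_{t=1}^{7}(x_t−x̄)(x_{t+2}−x̄) = -6.4100
Denominator Σ(x_t−x̄)² = 21.2400
r_2 = -6.4100 / 21.2400 = -0.302

-0.302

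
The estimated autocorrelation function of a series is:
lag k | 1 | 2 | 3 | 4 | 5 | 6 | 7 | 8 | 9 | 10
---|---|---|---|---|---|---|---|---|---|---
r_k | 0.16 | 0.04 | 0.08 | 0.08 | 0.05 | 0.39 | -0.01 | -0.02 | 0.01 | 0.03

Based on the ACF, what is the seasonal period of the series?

The largest autocorrelation is r_6 = 0.39; the remaining lags stay at or below 0.16.
The dominant spike at lag 6 indicates a seasonal period of 6.

6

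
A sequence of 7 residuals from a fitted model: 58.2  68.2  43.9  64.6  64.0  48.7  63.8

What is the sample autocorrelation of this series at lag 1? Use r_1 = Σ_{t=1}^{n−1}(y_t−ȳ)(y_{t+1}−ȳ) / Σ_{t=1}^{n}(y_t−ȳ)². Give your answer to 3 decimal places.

Mean ȳ = (58.2 + 68.2 + 43.9 + 64.6 + 64.0 + 48.7 + 63.8)/7 = 58.7714
Σ(y_t−ȳ)(y_{t+1}−ȳ) = (-5.3878) + (-140.2163) + (-86.6792) + (30.4751) + (-52.6592) + (-50.6449) = -305.1122
Denominator Σ(y_t−ȳ)² = 498.4143
r_1 = -305.1122 / 498.4143 = -0.612

-0.612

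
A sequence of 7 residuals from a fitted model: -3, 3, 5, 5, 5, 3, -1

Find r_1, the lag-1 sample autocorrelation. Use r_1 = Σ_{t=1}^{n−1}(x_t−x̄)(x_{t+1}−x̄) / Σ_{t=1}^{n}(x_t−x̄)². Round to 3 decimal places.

Mean x̄ = (-3 + 3 + 5 + 5 + 5 + 3 − 1)/7 = 2.4286
Deviations from mean: -5.4286, 0.5714, 2.5714, 2.5714, 2.5714, 0.5714, -3.4286
Σ(x_t−x̄)(x_{t+1}−x̄) = (-3.1020) + (1.4694) + (6.6122) + (6.6122) + (1.4694) + (-1.9592) = 11.1020
Denominator Σ(x_t−x̄)² = 61.7143
r_1 = 11.1020 / 61.7143 = 0.180

0.180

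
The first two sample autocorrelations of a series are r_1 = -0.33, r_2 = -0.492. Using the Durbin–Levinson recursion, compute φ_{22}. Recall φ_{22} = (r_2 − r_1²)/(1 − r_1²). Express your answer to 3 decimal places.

φ_{22} = (r_2 − r_1²) / (1 − r_1²)
r_1² = (-0.33)² = 0.1089
Numerator = -0.492 − 0.1089 = -0.6009; denominator = 1 − 0.1089 = 0.8911
φ_{22} = -0.6009 / 0.8911 = -0.674

-0.674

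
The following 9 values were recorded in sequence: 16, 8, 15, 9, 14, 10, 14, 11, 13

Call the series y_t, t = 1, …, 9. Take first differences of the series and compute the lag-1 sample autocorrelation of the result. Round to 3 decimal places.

-0.831

First differences Δy: -8, 7, -6, 5, -4, 4, -3, 2
Mean of differences = -0.3750
Numerator Σ(Δy_t−Δȳ)(Δy_{t+1}−Δȳ) = -181.0156
Denominator Σ(Δy_t−Δȳ)² = 217.8750
r_1(Δy) = -181.0156 / 217.8750 = -0.831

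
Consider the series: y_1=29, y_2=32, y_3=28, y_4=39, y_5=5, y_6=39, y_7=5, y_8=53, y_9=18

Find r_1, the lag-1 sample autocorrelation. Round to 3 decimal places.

Mean ȳ = (29 + 32 + 28 + 39 + 5 + 39 + 5 + 53 + 18)/9 = 27.5556
Numerator Σ_{t=1}^{8}(y_t−ȳ)(y_{t+1}−ȳ) = -1577.9753
Denominator Σ(y_t−ȳ)² = 2040.2222
r_1 = -1577.9753 / 2040.2222 = -0.773

-0.773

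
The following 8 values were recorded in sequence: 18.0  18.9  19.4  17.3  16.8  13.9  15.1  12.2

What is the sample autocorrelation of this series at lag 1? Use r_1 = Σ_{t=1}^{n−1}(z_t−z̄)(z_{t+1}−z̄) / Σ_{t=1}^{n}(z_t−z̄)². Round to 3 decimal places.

0.499

Mean z̄ = (18.0 + 18.9 + 19.4 + 17.3 + 16.8 + 13.9 + 15.1 + 12.2)/8 = 16.4500
Deviations from mean: 1.5500, 2.4500, 2.9500, 0.8500, 0.3500, -2.5500, -1.3500, -4.2500
Numerator Σ_{t=1}^{7}(z_t−z̄)(z_{t+1}−z̄) = 22.1175
Denominator Σ(z_t−z̄)² = 44.3400
r_1 = 22.1175 / 44.3400 = 0.499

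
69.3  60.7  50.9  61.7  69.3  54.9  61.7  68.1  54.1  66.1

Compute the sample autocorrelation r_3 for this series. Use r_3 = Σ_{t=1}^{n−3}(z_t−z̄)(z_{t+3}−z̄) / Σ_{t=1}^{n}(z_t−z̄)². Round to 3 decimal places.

0.418

Mean z̄ = (69.3 + 60.7 + 50.9 + 61.7 + 69.3 + 54.9 + 61.7 + 68.1 + 54.1 + 66.1)/10 = 61.6800
Σ(z_t−z̄)(z_{t+3}−z̄) = (0.1524) + (-7.4676) + (73.0884) + (0.0004) + (48.9204) + (51.3924) + (0.0884) = 166.1748
Denominator Σ(z_t−z̄)² = 397.4760
r_3 = 166.1748 / 397.4760 = 0.418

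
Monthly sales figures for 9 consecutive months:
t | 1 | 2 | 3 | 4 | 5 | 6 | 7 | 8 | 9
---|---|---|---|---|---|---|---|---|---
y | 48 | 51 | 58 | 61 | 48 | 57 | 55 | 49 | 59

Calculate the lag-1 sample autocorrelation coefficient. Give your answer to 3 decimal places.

-0.257

Mean ȳ = (48 + 51 + 58 + 61 + 48 + 57 + 55 + 49 + 59)/9 = 54.0000
Numerator Σ_{t=1}^{8}(y_t−ȳ)(y_{t+1}−ȳ) = -53.0000
Denominator Σ(y_t−ȳ)² = 206.0000
r_1 = -53.0000 / 206.0000 = -0.257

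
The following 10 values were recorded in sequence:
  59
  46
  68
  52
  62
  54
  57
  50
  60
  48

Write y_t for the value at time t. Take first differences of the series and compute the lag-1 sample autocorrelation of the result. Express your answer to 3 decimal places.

First differences Δy: -13, 22, -16, 10, -8, 3, -7, 10, -12
Mean of differences = -1.2222
Numerator Σ(Δy_t−Δȳ)(Δy_{t+1}−Δȳ) = -1097.3827
Denominator Σ(Δy_t−Δȳ)² = 1361.5556
r_1(Δy) = -1097.3827 / 1361.5556 = -0.806

-0.806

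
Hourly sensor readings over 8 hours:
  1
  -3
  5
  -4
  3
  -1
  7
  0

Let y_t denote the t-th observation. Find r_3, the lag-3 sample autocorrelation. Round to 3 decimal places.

Mean ȳ = (1 − 3 + 5 − 4 + 3 − 1 + 7 + 0)/8 = 1.0000
Deviations from mean: 0.0000, -4.0000, 4.0000, -5.0000, 2.0000, -2.0000, 6.0000, -1.0000
Numerator Σ_{t=1}^{5}(y_t−ȳ)(y_{t+3}−ȳ) = -48.0000
Denominator Σ(y_t−ȳ)² = 102.0000
r_3 = -48.0000 / 102.0000 = -0.471

-0.471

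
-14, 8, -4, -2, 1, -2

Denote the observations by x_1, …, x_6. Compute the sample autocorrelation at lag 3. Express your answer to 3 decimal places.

Mean x̄ = (-14 + 8 − 4 − 2 + 1 − 2)/6 = -2.1667
Deviations from mean: -11.8333, 10.1667, -1.8333, 0.1667, 3.1667, 0.1667
Numerator Σ_{t=1}^{3}(x_t−x̄)(x_{t+3}−x̄) = 29.9167
Denominator Σ(x_t−x̄)² = 256.8333
r_3 = 29.9167 / 256.8333 = 0.116

0.116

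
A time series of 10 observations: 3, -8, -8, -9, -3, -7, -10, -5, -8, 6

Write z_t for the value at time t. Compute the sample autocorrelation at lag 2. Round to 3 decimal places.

Mean z̄ = (3 − 8 − 8 − 9 − 3 − 7 − 10 − 5 − 8 + 6)/10 = -4.9000
Numerator Σ_{t=1}^{8}(z_t−z̄)(z_{t+2}−z̄) = -3.8200
Denominator Σ(z_t−z̄)² = 260.9000
r_2 = -3.8200 / 260.9000 = -0.015

-0.015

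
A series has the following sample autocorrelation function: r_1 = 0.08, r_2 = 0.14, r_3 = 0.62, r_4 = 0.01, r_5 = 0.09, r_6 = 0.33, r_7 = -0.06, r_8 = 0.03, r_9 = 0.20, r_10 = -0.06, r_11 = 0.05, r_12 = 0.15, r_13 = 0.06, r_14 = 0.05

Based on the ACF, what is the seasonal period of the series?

3

The largest autocorrelation is r_3 = 0.62, with weaker echoes at lags 6 (0.33), 9 (0.20) and 12 (0.15); the remaining lags stay at or below 0.14.
The dominant spike at lag 3 indicates a seasonal period of 3.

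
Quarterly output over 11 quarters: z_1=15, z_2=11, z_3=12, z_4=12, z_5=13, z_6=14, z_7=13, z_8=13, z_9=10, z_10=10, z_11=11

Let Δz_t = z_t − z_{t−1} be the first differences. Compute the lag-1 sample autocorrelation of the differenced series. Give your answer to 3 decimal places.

-0.161

First differences Δz: -4, 1, 0, 1, 1, -1, 0, -3, 0, 1
Mean of differences = -0.4000
Numerator Σ(Δz_t−Δz̄)(Δz_{t+1}−Δz̄) = -4.5600
Denominator Σ(Δz_t−Δz̄)² = 28.4000
r_1(Δz) = -4.5600 / 28.4000 = -0.161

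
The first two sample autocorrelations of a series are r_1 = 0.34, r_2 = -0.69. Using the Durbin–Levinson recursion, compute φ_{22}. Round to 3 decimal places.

φ_{22} = (r_2 − r_1²) / (1 − r_1²)
r_1² = (0.34)² = 0.1156
Numerator = -0.69 − 0.1156 = -0.8056; denominator = 1 − 0.1156 = 0.8844
φ_{22} = -0.8056 / 0.8844 = -0.911

-0.911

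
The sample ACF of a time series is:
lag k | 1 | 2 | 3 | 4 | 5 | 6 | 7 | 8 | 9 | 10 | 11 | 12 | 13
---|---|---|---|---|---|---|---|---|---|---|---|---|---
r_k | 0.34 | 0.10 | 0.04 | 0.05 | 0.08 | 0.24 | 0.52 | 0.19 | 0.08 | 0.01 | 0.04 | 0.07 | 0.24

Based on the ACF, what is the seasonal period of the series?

7

The largest autocorrelation is r_7 = 0.52; the remaining lags stay at or below 0.34. The elevated value at lag 1 (0.34), dropping to 0.10 at lag 2, reflects decaying short-term dependence rather than seasonality.
The dominant spike at lag 7 indicates a seasonal period of 7.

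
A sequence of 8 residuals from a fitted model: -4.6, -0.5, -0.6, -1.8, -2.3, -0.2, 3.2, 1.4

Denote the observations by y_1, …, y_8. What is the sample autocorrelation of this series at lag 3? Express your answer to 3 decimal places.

Mean ȳ = (-4.6 − 0.5 − 0.6 − 1.8 − 2.3 − 0.2 + 3.2 + 1.4)/8 = -0.6750
Deviations from mean: -3.9250, 0.1750, 0.0750, -1.1250, -1.6250, 0.4750, 3.8750, 2.0750
Numerator Σ_{t=1}^{5}(y_t−ȳ)(y_{t+3}−ȳ) = -3.5644
Denominator Σ(y_t−ȳ)² = 38.8950
r_3 = -3.5644 / 38.8950 = -0.092

-0.092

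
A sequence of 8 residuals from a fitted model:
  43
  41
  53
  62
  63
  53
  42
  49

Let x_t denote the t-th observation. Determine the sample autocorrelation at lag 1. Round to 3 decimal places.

0.460

Mean x̄ = (43 + 41 + 53 + 62 + 63 + 53 + 42 + 49)/8 = 50.7500
Deviations from mean: -7.7500, -9.7500, 2.2500, 11.2500, 12.2500, 2.2500, -8.7500, -1.7500
Numerator Σ_{t=1}^{7}(x_t−x̄)(x_{t+1}−x̄) = 239.9375
Denominator Σ(x_t−x̄)² = 521.5000
r_1 = 239.9375 / 521.5000 = 0.460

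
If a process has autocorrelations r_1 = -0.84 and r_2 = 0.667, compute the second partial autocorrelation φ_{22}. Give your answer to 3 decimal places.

φ_{22} = (r_2 − r_1²) / (1 − r_1²)
r_1² = (-0.84)² = 0.7056
Numerator = 0.667 − 0.7056 = -0.0386; denominator = 1 − 0.7056 = 0.2944
φ_{22} = -0.0386 / 0.2944 = -0.131

-0.131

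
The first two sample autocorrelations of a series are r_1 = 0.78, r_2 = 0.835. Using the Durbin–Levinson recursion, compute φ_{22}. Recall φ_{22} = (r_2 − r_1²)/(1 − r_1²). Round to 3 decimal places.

φ_{22} = (r_2 − r_1²) / (1 − r_1²)
r_1² = (0.78)² = 0.6084
Numerator = 0.835 − 0.6084 = 0.2266; denominator = 1 − 0.6084 = 0.3916
φ_{22} = 0.2266 / 0.3916 = 0.579

0.579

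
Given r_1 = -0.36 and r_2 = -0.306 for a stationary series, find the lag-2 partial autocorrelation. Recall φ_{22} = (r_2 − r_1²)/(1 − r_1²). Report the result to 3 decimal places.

-0.500

φ_{22} = (r_2 − r_1²) / (1 − r_1²)
r_1² = (-0.36)² = 0.1296
Numerator = -0.306 − 0.1296 = -0.4356; denominator = 1 − 0.1296 = 0.8704
φ_{22} = -0.4356 / 0.8704 = -0.500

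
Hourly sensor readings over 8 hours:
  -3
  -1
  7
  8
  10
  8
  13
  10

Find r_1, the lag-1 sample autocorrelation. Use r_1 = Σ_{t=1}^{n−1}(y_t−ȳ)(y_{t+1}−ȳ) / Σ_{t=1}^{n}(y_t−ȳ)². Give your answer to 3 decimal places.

0.510

Mean ȳ = (-3 − 1 + 7 + 8 + 10 + 8 + 13 + 10)/8 = 6.5000
Deviations from mean: -9.5000, -7.5000, 0.5000, 1.5000, 3.5000, 1.5000, 6.5000, 3.5000
Numerator Σ_{t=1}^{7}(y_t−ȳ)(y_{t+1}−ȳ) = 111.2500
Denominator Σ(y_t−ȳ)² = 218.0000
r_1 = 111.2500 / 218.0000 = 0.510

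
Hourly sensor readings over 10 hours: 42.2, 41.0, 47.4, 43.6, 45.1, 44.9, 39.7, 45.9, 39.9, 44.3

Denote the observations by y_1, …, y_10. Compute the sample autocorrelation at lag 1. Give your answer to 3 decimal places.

Mean ȳ = (42.2 + 41.0 + 47.4 + 43.6 + 45.1 + 44.9 + 39.7 + 45.9 + 39.9 + 44.3)/10 = 43.4000
Numerator Σ_{t=1}^{9}(y_t−ȳ)(y_{t+1}−ȳ) = -29.7300
Denominator Σ(y_t−ȳ)² = 61.3800
r_1 = -29.7300 / 61.3800 = -0.484

-0.484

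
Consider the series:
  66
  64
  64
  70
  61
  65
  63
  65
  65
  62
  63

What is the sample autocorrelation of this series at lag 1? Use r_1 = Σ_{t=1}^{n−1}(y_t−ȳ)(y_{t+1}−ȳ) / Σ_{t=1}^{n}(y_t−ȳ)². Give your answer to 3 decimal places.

-0.411

Mean ȳ = (66 + 64 + 64 + 70 + 61 + 65 + 63 + 65 + 65 + 62 + 63)/11 = 64.3636
Numerator Σ_{t=1}^{10}(y_t−ȳ)(y_{t+1}−ȳ) = -23.2231
Denominator Σ(y_t−ȳ)² = 56.5455
r_1 = -23.2231 / 56.5455 = -0.411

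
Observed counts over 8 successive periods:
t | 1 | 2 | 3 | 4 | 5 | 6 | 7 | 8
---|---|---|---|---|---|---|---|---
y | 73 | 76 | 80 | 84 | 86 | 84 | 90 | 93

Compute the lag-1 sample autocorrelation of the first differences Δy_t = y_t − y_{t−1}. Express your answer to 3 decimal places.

First differences Δy: 3, 4, 4, 2, -2, 6, 3
Mean of differences = 2.8571
Numerator Σ(Δy_t−Δȳ)(Δy_{t+1}−Δȳ) = -10.1633
Denominator Σ(Δy_t−Δȳ)² = 36.8571
r_1(Δy) = -10.1633 / 36.8571 = -0.276

-0.276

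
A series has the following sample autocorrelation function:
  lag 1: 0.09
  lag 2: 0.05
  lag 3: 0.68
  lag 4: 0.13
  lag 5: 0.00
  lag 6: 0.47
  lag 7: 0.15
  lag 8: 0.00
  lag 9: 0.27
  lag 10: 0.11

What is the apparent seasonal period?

3

The largest autocorrelation is r_3 = 0.68, with weaker echoes at lags 6 (0.47) and 9 (0.27); the remaining lags stay at or below 0.15.
The dominant spike at lag 3 indicates a seasonal period of 3.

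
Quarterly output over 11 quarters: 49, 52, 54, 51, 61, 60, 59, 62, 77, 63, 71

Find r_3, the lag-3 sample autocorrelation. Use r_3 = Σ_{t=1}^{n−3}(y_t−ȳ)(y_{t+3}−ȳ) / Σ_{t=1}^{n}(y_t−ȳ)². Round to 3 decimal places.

0.166

Mean ȳ = (49 + 52 + 54 + 51 + 61 + 60 + 59 + 62 + 77 + 63 + 71)/11 = 59.9091
Numerator Σ_{t=1}^{8}(y_t−ȳ)(y_{t+3}−ȳ) = 120.3388
Denominator Σ(y_t−ȳ)² = 726.9091
r_3 = 120.3388 / 726.9091 = 0.166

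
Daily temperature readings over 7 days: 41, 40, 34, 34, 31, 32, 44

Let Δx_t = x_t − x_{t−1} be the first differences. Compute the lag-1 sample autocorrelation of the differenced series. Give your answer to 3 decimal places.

0.099

First differences Δx: -1, -6, 0, -3, 1, 12
Mean of differences = 0.5000
Numerator Σ(Δx_t−Δx̄)(Δx_{t+1}−Δx̄) = 18.7500
Denominator Σ(Δx_t−Δx̄)² = 189.5000
r_1(Δx) = 18.7500 / 189.5000 = 0.099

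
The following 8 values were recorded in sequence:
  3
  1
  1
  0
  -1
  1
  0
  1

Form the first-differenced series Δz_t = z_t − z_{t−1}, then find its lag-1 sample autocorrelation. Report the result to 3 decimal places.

-0.382

First differences Δz: -2, 0, -1, -1, 2, -1, 1
Mean of differences = -0.2857
Numerator Σ(Δz_t−Δz̄)(Δz_{t+1}−Δz̄) = -4.3673
Denominator Σ(Δz_t−Δz̄)² = 11.4286
r_1(Δz) = -4.3673 / 11.4286 = -0.382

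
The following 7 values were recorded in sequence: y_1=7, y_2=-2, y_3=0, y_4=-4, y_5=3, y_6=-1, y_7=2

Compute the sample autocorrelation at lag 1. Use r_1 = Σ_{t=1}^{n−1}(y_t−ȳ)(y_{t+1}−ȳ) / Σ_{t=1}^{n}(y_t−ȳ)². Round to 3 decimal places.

-0.361

Mean ȳ = (7 − 2 + 0 − 4 + 3 − 1 + 2)/7 = 0.7143
Numerator Σ_{t=1}^{6}(y_t−ȳ)(y_{t+1}−ȳ) = -28.6531
Denominator Σ(y_t−ȳ)² = 79.4286
r_1 = -28.6531 / 79.4286 = -0.361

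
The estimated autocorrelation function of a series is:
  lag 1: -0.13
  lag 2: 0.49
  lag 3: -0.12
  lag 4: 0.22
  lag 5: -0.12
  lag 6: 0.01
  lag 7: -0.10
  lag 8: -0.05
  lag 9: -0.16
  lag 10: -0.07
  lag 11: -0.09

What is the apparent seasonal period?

2

The largest autocorrelation is r_2 = 0.49, with a weaker echo at lag 4 (0.22); the remaining lags stay at or below 0.01.
The dominant spike at lag 2 indicates a seasonal period of 2.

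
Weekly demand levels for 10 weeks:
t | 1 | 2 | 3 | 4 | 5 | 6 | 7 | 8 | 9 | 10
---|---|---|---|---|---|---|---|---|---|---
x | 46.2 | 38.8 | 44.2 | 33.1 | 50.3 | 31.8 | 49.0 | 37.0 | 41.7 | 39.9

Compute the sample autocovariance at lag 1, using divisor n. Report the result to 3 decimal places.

-31.158

Mean x̄ = (46.2 + 38.8 + 44.2 + 33.1 + 50.3 + 31.8 + 49.0 + 37.0 + 41.7 + 39.9)/10 = 41.2000
Σ_{t=1}^{9}(x_t−x̄)(x_{t+1}−x̄) = -311.5800
γ_1 = -311.5800 / 10 = -31.158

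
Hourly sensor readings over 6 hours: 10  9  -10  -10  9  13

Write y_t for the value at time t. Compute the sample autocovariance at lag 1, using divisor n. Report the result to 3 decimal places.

Mean ȳ = (10 + 9 − 10 − 10 + 9 + 13)/6 = 3.5000
Σ_{t=1}^{5}(y_t−ȳ)(y_{t+1}−ȳ) = 121.7500
γ_1 = 121.7500 / 6 = 20.292

20.292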